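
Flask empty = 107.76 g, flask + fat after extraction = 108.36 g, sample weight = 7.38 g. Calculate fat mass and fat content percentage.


Fat mass = 108.36 - 107.76 = 0.60 g
Fat% = 0.60 / 7.38 x 100 = 8.1%


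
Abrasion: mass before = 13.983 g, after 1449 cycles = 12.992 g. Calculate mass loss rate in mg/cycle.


0.684 mg/cycle

Mass loss = 13.983 - 12.992 = 0.991 g
Rate = 0.991 / 1449 x 1000 = 0.684 mg/cycle


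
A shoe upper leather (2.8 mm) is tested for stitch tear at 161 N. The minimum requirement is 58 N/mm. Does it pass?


STS = 161 / 2.8 = 57.5 N/mm
Minimum required: 58 N/mm
Passes: No


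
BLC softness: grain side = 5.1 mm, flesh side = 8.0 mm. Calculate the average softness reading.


6.55 mm

Average = (5.1 + 8.0) / 2
Average = 6.55 mm


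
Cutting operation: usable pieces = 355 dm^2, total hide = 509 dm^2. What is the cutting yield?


69.7%


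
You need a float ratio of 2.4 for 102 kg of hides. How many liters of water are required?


Water = hide weight x target ratio
Water = 102 x 2.4 = 244.8 L


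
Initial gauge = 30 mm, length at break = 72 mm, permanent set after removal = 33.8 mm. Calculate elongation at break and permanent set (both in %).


Elongation at break = (72 - 30) / 30 x 100 = 140.0%
Permanent set = (33.8 - 30) / 30 x 100 = 12.7%


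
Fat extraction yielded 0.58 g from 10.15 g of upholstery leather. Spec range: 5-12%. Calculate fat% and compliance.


Fat% = 0.58 / 10.15 x 100 = 5.7%
Spec range: 5-12%
Compliant: Yes


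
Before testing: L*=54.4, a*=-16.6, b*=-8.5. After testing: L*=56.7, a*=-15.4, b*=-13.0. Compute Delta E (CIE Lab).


Delta E = 5.19

dL = 56.7 - 54.4 = 2.3
da = -15.4 - (-16.6) = 1.2
db = -13.0 - (-8.5) = -4.5
dE = sqrt((2.3)^2 + (1.2)^2 + (-4.5)^2) = 5.19


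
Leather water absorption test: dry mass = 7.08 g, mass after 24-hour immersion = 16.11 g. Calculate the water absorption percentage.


127.5%

Water absorbed = 16.11 - 7.08 = 9.03 g
WA% = 9.03 / 7.08 x 100 = 127.5%


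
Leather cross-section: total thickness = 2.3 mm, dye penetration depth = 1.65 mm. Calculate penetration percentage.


71.7%

Penetration% = 1.65 / 2.3 x 100
Penetration = 71.7%


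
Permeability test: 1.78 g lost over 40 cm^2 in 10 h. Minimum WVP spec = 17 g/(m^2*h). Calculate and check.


WVP = 44.50 g/(m^2*h)
Meets specification: Yes

WVP = 1.78 / (40 x 10) x 10000 = 44.50 g/(m^2*h)
Minimum: 17 g/(m^2*h)
Meets spec: Yes


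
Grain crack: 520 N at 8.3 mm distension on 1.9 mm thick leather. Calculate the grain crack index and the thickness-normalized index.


Crack index = 62.7 N/mm
Normalized index = 33.0 N/mm per mm


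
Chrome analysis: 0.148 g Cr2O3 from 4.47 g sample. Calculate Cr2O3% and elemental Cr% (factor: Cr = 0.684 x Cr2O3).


Cr2O3% = 0.148 / 4.47 x 100 = 3.31%
Cr% = 3.31 x 0.684 = 2.26%


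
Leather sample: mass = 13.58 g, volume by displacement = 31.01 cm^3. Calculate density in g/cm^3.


0.438 g/cm^3

Density = mass / volume
Density = 13.58 / 31.01 = 0.438 g/cm^3


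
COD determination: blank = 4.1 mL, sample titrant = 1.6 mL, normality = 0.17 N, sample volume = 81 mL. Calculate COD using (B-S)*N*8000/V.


42.0 mg/L


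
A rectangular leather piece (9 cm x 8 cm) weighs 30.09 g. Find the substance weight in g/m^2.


4179.2 g/m^2


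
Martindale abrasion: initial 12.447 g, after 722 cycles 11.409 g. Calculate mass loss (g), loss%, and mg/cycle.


Mass loss = 1.038 g
Loss = 8.34%
Rate = 1.438 mg/cycle

Loss = 12.447 - 11.409 = 1.038 g
Loss% = 1.038 / 12.447 x 100 = 8.34%
Rate = 1.038 / 722 x 1000 = 1.438 mg/cycle


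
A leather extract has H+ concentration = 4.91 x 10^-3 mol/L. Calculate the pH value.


pH = 2.31

pH = -log10[H+]
pH = -log10(4.91 x 10^-3) = 2.31


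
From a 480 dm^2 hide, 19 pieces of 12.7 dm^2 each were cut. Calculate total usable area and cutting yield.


Usable area = 241.3 dm^2
Yield = 50.3%

Total usable = 19 x 12.7 = 241.3 dm^2
Yield = 241.3 / 480 x 100 = 50.3%


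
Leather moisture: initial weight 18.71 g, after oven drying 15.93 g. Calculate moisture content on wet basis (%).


Moisture = 18.71 - 15.93 = 2.78 g
MC = 2.78 / 18.71 x 100 = 14.9%


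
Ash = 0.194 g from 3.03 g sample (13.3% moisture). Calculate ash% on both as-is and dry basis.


As-is ash% = 0.194 / 3.03 x 100 = 6.40%
Dry mass = 3.03 x (100 - 13.3) / 100 = 2.62701 g
Dry-basis ash% = 0.194 / 2.62701 x 100 = 7.38%


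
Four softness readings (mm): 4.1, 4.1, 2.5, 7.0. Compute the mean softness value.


4.43 mm

Sum = 4.1 + 4.1 + 2.5 + 7.0
Mean = 17.7 / 4 = 4.43 mm


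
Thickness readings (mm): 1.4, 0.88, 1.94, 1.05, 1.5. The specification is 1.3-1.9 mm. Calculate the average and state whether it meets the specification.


Sum = 6.77
Average = 6.77 / 5 = 1.35 mm
Specification range: 1.3 to 1.9 mm
Within spec: Yes


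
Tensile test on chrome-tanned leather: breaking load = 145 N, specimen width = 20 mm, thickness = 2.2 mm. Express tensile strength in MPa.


Cross-section = 20 x 2.2 = 44.0 mm^2
TS = 145 / 44.0 = 3.30 MPa
(1 N/mm^2 = 1 MPa)


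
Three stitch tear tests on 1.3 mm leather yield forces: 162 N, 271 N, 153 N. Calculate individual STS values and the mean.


STS1 = 124.6 N/mm
STS2 = 208.5 N/mm
STS3 = 117.7 N/mm
Mean = 150.3 N/mm

STS1 = 162 / 1.3 = 124.6 N/mm
STS2 = 271 / 1.3 = 208.5 N/mm
STS3 = 153 / 1.3 = 117.7 N/mm
Mean = (124.6 + 208.5 + 117.7) / 3 = 150.3 N/mm


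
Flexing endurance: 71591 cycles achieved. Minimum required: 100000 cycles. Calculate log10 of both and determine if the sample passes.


Achieved: log10 = 4.85
Required: log10 = 5.00
Passes: No

log10(71591) = 4.85
log10(100000) = 5.00
Passes: No


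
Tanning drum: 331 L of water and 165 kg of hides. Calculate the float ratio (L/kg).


Float ratio = water / hide weight
Ratio = 331 / 165 = 2.0


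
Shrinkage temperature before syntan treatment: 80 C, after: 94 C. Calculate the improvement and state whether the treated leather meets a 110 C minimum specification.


Improvement = 94 - 80 = 14 C
Spec check: 94 C >= 110 C? No


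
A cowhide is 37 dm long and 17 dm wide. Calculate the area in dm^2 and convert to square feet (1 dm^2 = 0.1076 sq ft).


629 dm^2
67.68 sq ft

Area = 37 x 17 = 629 dm^2
Conversion: 629 x 0.1076 = 67.68 sq ft


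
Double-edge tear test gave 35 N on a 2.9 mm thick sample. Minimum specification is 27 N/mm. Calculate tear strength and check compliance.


Tear strength = 12.1 N/mm
Compliant: No

Tear strength = 35 / 2.9 = 12.1 N/mm
Required minimum = 27 N/mm
Compliant: No


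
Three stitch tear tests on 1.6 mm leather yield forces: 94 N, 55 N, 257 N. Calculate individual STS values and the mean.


STS1 = 58.8 N/mm
STS2 = 34.4 N/mm
STS3 = 160.6 N/mm
Mean = 84.6 N/mm

STS1 = 94 / 1.6 = 58.8 N/mm
STS2 = 55 / 1.6 = 34.4 N/mm
STS3 = 257 / 1.6 = 160.6 N/mm
Mean = (58.8 + 34.4 + 160.6) / 3 = 84.6 N/mm


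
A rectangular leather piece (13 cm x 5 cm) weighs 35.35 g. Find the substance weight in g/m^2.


Area = 13 x 5 = 65 cm^2
SW = 35.35 / 65 x 10000 = 5438.5 g/m^2


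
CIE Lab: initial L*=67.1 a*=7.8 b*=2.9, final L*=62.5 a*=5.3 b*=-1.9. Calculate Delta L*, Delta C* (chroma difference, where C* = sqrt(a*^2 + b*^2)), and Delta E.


Delta L* = 62.5 - 67.1 = -4.6
C1* = sqrt((7.8)^2 + (2.9)^2) = 8.322
C2* = sqrt((5.3)^2 + (-1.9)^2) = 5.630
Delta C* = 5.630 - 8.322 = -2.69
Delta E = sqrt((-4.6)^2 + (-2.5)^2 + (-4.8)^2) = 7.10


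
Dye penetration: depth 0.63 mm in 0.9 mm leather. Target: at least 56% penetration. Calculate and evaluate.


Penetration = 0.63 / 0.9 x 100 = 70.0%
Target: 56%
Meets target: Yes


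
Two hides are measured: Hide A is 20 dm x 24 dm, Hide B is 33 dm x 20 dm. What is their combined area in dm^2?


1140 dm^2


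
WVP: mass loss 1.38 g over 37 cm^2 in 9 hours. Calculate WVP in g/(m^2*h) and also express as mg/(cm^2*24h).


WVP = 1.38 / (37 x 9) x 10000 = 41.44 g/(m^2*h)
Mass loss in mg = 1.38 x 1000 = 1380 mg
Per cm^2 per 24h in mg: 1380 x 24 / (37 x 9) = 33120 / 333 = 99.46 mg/(cm^2*24h)


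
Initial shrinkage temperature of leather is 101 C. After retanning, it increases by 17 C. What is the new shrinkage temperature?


118 C

New Ts = 101 + 17 = 118 C


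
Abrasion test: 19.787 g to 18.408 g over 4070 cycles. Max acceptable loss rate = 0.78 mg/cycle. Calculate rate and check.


Rate = 0.339 mg/cycle
Passes: Yes

Loss = 19.787 - 18.408 = 1.379 g
Rate = 1.379 g / 4070 cycles x 1000 = 0.339 mg/cycle
Max = 0.78 mg/cycle
Passes: Yes


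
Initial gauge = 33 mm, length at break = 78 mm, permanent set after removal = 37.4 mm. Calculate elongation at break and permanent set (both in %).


Elongation at break = 136.4%
Permanent set = 13.3%

Elongation at break = (78 - 33) / 33 x 100 = 136.4%
Permanent set = (37.4 - 33) / 33 x 100 = 13.3%


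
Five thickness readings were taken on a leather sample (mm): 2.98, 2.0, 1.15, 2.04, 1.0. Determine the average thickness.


1.83 mm


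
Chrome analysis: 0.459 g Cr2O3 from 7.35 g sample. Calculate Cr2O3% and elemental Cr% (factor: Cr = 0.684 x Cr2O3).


Cr2O3% = 0.459 / 7.35 x 100 = 6.24%
Cr% = 6.24 x 0.684 = 4.27%


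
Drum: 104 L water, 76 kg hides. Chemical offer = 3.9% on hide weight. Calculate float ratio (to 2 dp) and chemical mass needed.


Float ratio = 1.37
Chemical needed = 2.964 kg

Float ratio = 104 / 76 = 1.37
Chemical = 76 x 3.9 / 100 = 2.964 kg


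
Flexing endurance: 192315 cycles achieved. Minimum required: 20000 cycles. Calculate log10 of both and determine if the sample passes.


Achieved: log10 = 5.28
Required: log10 = 4.30
Passes: Yes

log10(192315) = 5.28
log10(20000) = 4.30
Passes: Yes


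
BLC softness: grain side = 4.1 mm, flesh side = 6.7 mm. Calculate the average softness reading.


Average = (4.1 + 6.7) / 2
Average = 5.40 mm


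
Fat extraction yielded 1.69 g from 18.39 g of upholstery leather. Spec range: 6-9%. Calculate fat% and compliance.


Fat% = 1.69 / 18.39 x 100 = 9.2%
Spec range: 6-9%
Compliant: No


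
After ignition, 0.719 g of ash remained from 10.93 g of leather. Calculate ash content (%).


6.58%


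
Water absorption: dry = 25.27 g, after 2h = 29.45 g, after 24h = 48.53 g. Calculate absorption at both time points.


WA (2h) = (29.45 - 25.27) / 25.27 x 100 = 16.5%
WA (24h) = (48.53 - 25.27) / 25.27 x 100 = 92.0%


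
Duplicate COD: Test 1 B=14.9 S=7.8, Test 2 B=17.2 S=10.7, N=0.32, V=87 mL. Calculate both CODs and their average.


COD1 = 208.9 mg/L
COD2 = 191.3 mg/L
Average = 200.1 mg/L

COD1 = (14.9 - 7.8) x 0.32 x 8000 / 87 = 208.9 mg/L
COD2 = (17.2 - 10.7) x 0.32 x 8000 / 87 = 191.3 mg/L
Average = (208.9 + 191.3) / 2 = 200.1 mg/L


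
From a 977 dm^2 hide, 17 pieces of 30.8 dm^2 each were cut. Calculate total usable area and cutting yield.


Usable area = 523.6 dm^2
Yield = 53.6%

Total usable = 17 x 30.8 = 523.6 dm^2
Yield = 523.6 / 977 x 100 = 53.6%


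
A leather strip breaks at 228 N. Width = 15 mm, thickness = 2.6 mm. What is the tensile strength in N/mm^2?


5.85 N/mm^2


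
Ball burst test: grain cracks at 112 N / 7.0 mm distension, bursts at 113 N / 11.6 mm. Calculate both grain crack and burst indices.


Crack index = 112 / 7.0 = 16.0 N/mm
Burst index = 113 / 11.6 = 9.7 N/mm


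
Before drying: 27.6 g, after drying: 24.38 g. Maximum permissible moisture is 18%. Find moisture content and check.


MC = (27.6 - 24.38) / 27.6 x 100 = 11.7%
Maximum: 18%
Acceptable: Yes


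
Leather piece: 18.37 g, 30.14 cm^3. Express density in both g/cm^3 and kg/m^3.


Density = 18.37 / 30.14 = 0.609 g/cm^3
Convert: 0.609 x 1000 = 609 kg/m^3


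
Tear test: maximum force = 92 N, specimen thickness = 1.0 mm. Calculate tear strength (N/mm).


Tear strength = force / thickness
Tear = 92 / 1.0 = 92.0 N/mm


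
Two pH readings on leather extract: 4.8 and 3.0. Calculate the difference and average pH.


Difference = 1.8
Average pH = 3.90


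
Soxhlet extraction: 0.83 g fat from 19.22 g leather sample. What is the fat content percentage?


Fat content = 0.83 / 19.22 x 100
Fat = 4.3%


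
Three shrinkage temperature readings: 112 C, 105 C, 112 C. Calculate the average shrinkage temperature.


109.7 C


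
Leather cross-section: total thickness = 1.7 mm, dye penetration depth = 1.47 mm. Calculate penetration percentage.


86.5%


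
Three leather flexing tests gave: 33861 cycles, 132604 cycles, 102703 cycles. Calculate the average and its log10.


Average = 89723 cycles
log10 = 4.95

Average = (33861 + 132604 + 102703) / 3 = 89723 cycles
log10(89723) = 4.95


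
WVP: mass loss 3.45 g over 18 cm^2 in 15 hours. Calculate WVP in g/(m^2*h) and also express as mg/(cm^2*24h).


WVP = 127.78 g/(m^2*h)
Daily rate = 306.67 mg/(cm^2*24h)


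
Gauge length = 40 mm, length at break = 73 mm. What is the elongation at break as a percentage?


82.5%


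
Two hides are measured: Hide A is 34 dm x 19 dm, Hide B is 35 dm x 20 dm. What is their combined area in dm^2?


1346 dm^2

Hide A area = 34 x 19 = 646 dm^2
Hide B area = 35 x 20 = 700 dm^2
Total = 646 + 700 = 1346 dm^2


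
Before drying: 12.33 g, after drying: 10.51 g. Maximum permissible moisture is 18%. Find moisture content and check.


Moisture content = 14.8%
Acceptable: Yes


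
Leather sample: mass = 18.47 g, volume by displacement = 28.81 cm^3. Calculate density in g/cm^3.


0.641 g/cm^3

Density = mass / volume
Density = 18.47 / 28.81 = 0.641 g/cm^3


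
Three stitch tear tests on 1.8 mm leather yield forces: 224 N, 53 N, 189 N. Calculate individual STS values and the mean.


STS1 = 224 / 1.8 = 124.4 N/mm
STS2 = 53 / 1.8 = 29.4 N/mm
STS3 = 189 / 1.8 = 105.0 N/mm
Mean = (124.4 + 29.4 + 105.0) / 3 = 86.3 N/mm


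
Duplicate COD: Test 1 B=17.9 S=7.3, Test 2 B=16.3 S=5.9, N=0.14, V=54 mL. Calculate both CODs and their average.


COD1 = 219.9 mg/L
COD2 = 215.7 mg/L
Average = 217.8 mg/L


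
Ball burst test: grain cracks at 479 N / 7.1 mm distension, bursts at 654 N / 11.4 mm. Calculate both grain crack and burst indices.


Crack index = 67.5 N/mm
Burst index = 57.4 N/mm

Crack index = 479 / 7.1 = 67.5 N/mm
Burst index = 654 / 11.4 = 57.4 N/mm


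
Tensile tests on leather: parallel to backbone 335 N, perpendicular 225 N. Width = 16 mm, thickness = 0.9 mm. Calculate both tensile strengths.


Parallel = 23.26 N/mm^2
Perpendicular = 15.63 N/mm^2

Area = 16 x 0.9 = 14.4 mm^2
TS (parallel) = 335 / 14.4 = 23.26 N/mm^2
TS (perpendicular) = 225 / 14.4 = 15.63 N/mm^2


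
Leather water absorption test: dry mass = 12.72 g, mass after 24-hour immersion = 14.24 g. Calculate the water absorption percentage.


11.9%

Water absorbed = 14.24 - 12.72 = 1.52 g
WA% = 1.52 / 12.72 x 100 = 11.9%


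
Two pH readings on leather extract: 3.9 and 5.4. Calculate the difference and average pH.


Difference = |3.9 - 5.4| = 1.5
Average = (3.9 + 5.4) / 2 = 4.65


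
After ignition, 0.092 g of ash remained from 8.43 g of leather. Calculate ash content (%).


1.09%

Ash% = 0.092 / 8.43 x 100
Ash% = 1.09%


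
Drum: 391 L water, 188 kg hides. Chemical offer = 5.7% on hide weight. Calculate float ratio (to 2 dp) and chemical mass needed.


Float ratio = 391 / 188 = 2.08
Chemical = 188 x 5.7 / 100 = 10.716 kg


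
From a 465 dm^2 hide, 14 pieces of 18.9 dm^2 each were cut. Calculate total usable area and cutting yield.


Usable area = 264.6 dm^2
Yield = 56.9%


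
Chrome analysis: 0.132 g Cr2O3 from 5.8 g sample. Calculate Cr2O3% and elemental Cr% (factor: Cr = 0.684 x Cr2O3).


Cr2O3% = 0.132 / 5.8 x 100 = 2.28%
Cr% = 2.28 x 0.684 = 1.56%


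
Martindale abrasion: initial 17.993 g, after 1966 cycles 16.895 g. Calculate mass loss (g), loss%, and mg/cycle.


Mass loss = 1.098 g
Loss = 6.10%
Rate = 0.558 mg/cycle


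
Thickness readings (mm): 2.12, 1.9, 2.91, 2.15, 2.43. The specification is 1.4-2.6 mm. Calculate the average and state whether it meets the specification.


Average = 2.30 mm
Within specification: Yes


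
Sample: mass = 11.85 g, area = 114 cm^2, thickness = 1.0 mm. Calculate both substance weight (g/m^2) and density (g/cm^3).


SW = 11.85 / 114 x 10000 = 1039.5 g/m^2
Volume = 114 x 1.0 / 10 = 11.40 cm^3
Density = 11.85 / 11.40 = 1.039 g/cm^3


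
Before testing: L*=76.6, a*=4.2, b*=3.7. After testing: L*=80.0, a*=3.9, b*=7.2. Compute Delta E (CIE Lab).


dL = 80.0 - 76.6 = 3.4
da = 3.9 - 4.2 = -0.3
db = 7.2 - 3.7 = 3.5
dE = sqrt((3.4)^2 + (-0.3)^2 + (3.5)^2) = 4.89


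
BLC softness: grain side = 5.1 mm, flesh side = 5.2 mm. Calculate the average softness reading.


5.15 mm


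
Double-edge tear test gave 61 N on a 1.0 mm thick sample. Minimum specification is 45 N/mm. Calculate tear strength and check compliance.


Tear strength = 61.0 N/mm
Compliant: Yes

Tear strength = 61 / 1.0 = 61.0 N/mm
Required minimum = 45 N/mm
Compliant: Yes


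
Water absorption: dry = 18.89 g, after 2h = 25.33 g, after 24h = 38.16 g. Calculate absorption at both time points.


WA (2h) = (25.33 - 18.89) / 18.89 x 100 = 34.1%
WA (24h) = (38.16 - 18.89) / 18.89 x 100 = 102.0%


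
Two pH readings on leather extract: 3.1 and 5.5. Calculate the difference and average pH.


Difference = 2.4
Average pH = 4.30

Difference = |3.1 - 5.5| = 2.4
Average = (3.1 + 5.5) / 2 = 4.30


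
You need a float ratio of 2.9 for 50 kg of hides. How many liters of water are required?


Water = hide weight x target ratio
Water = 50 x 2.9 = 145.0 L


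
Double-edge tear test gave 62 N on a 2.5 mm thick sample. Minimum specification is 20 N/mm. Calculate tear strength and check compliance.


Tear strength = 62 / 2.5 = 24.8 N/mm
Required minimum = 20 N/mm
Compliant: Yes


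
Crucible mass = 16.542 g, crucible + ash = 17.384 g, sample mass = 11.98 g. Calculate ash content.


Ash mass = 17.384 - 16.542 = 0.842 g
Ash% = 0.842 / 11.98 x 100 = 7.03%


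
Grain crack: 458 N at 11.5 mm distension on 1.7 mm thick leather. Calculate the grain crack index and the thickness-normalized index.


Crack index = 458 / 11.5 = 39.8 N/mm
Normalized = 39.8 / 1.7 = 23.4 N/mm per mm


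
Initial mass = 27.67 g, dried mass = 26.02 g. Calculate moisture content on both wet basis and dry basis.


Wet basis = 6.0%
Dry basis = 6.3%


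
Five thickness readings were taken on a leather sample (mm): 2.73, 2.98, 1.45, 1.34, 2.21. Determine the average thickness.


Sum = 2.73 + 2.98 + 1.45 + 1.34 + 2.21 = 10.71
Average = 10.71 / 5 = 2.14 mm


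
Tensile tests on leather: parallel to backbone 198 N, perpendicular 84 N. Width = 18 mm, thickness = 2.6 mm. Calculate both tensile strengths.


Area = 18 x 2.6 = 46.8 mm^2
TS (parallel) = 198 / 46.8 = 4.23 N/mm^2
TS (perpendicular) = 84 / 46.8 = 1.79 N/mm^2


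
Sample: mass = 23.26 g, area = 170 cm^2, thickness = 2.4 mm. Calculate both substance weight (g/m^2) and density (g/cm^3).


Substance weight = 1368.2 g/m^2
Density = 0.570 g/cm^3

SW = 23.26 / 170 x 10000 = 1368.2 g/m^2
Volume = 170 x 2.4 / 10 = 40.80 cm^3
Density = 23.26 / 40.80 = 0.570 g/cm^3


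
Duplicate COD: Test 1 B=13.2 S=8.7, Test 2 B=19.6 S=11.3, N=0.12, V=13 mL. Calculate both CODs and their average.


COD1 = (13.2 - 8.7) x 0.12 x 8000 / 13 = 332.3 mg/L
COD2 = (19.6 - 11.3) x 0.12 x 8000 / 13 = 612.9 mg/L
Average = (332.3 + 612.9) / 2 = 472.6 mg/L


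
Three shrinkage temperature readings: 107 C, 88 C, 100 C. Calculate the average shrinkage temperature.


Average = (107 + 88 + 100) / 3
Average = 295 / 3 = 98.3 C


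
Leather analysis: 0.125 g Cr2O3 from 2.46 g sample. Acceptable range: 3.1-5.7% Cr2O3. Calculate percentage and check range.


Cr2O3 = 5.08%
Within range: Yes

Cr2O3% = 0.125 / 2.46 x 100 = 5.08%
Acceptable range: 3.1 to 5.7%
Within range: Yes


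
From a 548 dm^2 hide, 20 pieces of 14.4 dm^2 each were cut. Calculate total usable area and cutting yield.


Total usable = 20 x 14.4 = 288.0 dm^2
Yield = 288.0 / 548 x 100 = 52.6%


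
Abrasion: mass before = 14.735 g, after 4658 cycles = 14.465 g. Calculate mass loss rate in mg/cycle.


Mass loss = 14.735 - 14.465 = 0.270 g
Rate = 0.270 / 4658 x 1000 = 0.058 mg/cycle


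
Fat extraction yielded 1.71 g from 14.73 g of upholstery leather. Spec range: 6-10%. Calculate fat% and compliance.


Fat% = 1.71 / 14.73 x 100 = 11.6%
Spec range: 6-10%
Compliant: No


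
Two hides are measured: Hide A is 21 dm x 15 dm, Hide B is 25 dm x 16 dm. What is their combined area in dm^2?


715 dm^2

Hide A area = 21 x 15 = 315 dm^2
Hide B area = 25 x 16 = 400 dm^2
Total = 315 + 400 = 715 dm^2


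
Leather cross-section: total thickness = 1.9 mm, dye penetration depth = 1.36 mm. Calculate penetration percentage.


Penetration% = 1.36 / 1.9 x 100
Penetration = 71.6%


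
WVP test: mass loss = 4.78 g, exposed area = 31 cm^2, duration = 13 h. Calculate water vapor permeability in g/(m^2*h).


WVP = mass_loss / (area x time) x 10000
WVP = 4.78 / (31 x 13) x 10000
WVP = 4.78 / 403 x 10000 = 118.61 g/(m^2*h)


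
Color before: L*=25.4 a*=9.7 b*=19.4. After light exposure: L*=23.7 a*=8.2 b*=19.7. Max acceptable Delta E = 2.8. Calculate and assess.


Delta E = 2.29
Passes: Yes


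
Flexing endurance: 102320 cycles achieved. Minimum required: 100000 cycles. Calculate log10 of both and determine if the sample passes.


Achieved: log10 = 5.01
Required: log10 = 5.00
Passes: Yes

log10(102320) = 5.01
log10(100000) = 5.00
Passes: Yes


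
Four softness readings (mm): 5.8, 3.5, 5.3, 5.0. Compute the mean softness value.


Sum = 5.8 + 3.5 + 5.3 + 5.0
Mean = 19.6 / 4 = 4.90 mm


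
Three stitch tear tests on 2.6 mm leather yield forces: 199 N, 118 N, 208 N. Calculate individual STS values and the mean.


STS1 = 76.5 N/mm
STS2 = 45.4 N/mm
STS3 = 80.0 N/mm
Mean = 67.3 N/mm

STS1 = 199 / 2.6 = 76.5 N/mm
STS2 = 118 / 2.6 = 45.4 N/mm
STS3 = 208 / 2.6 = 80.0 N/mm
Mean = (76.5 + 45.4 + 80.0) / 3 = 67.3 N/mm


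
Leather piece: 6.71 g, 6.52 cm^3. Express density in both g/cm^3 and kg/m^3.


1.029 g/cm^3
1029 kg/m^3

Density = 6.71 / 6.52 = 1.029 g/cm^3
Convert: 1.029 x 1000 = 1029 kg/m^3


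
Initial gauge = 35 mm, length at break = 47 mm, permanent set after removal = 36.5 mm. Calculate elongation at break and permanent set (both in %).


Elongation at break = (47 - 35) / 35 x 100 = 34.3%
Permanent set = (36.5 - 35) / 35 x 100 = 4.3%


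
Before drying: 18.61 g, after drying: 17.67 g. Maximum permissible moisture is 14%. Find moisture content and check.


Moisture content = 5.1%
Acceptable: Yes

MC = (18.61 - 17.67) / 18.61 x 100 = 5.1%
Maximum: 14%
Acceptable: Yes


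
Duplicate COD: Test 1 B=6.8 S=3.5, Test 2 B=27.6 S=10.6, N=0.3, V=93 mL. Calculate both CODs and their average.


COD1 = 85.2 mg/L
COD2 = 438.7 mg/L
Average = 262.0 mg/L

COD1 = (6.8 - 3.5) x 0.3 x 8000 / 93 = 85.2 mg/L
COD2 = (27.6 - 10.6) x 0.3 x 8000 / 93 = 438.7 mg/L
Average = (85.2 + 438.7) / 2 = 262.0 mg/L


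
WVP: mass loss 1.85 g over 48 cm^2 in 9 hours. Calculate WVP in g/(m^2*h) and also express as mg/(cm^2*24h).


WVP = 42.82 g/(m^2*h)
Daily rate = 102.78 mg/(cm^2*24h)

WVP = 1.85 / (48 x 9) x 10000 = 42.82 g/(m^2*h)
Mass loss in mg = 1.85 x 1000 = 1850 mg
Per cm^2 per 24h in mg: 1850 x 24 / (48 x 9) = 44400 / 432 = 102.78 mg/(cm^2*24h)


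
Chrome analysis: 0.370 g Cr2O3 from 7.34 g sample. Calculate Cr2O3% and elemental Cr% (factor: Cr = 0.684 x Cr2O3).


Cr2O3 = 5.04%
Cr = 3.45%


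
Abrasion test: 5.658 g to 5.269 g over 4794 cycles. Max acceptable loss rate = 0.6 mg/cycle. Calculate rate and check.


Rate = 0.081 mg/cycle
Passes: Yes


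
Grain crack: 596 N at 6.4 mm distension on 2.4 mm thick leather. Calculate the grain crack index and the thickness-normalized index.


Crack index = 93.1 N/mm
Normalized index = 38.8 N/mm per mm

Crack index = 596 / 6.4 = 93.1 N/mm
Normalized = 93.1 / 2.4 = 38.8 N/mm per mm


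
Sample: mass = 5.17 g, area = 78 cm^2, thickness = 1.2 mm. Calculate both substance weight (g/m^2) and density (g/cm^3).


Substance weight = 662.8 g/m^2
Density = 0.552 g/cm^3

SW = 5.17 / 78 x 10000 = 662.8 g/m^2
Volume = 78 x 1.2 / 10 = 9.36 cm^3
Density = 5.17 / 9.36 = 0.552 g/cm^3


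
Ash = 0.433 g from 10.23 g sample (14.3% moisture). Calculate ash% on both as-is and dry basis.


As-is ash = 4.23%
Dry-basis ash = 4.94%


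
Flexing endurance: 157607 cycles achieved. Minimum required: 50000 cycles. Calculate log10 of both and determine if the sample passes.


Achieved: log10 = 5.20
Required: log10 = 4.70
Passes: Yes


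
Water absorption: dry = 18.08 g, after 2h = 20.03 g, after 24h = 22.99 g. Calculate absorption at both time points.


WA (2h) = (20.03 - 18.08) / 18.08 x 100 = 10.8%
WA (24h) = (22.99 - 18.08) / 18.08 x 100 = 27.2%


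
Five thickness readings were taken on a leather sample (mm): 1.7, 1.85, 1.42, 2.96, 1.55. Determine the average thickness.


1.90 mm


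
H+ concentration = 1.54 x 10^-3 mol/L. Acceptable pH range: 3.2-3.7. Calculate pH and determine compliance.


pH = 2.81
Compliant: No


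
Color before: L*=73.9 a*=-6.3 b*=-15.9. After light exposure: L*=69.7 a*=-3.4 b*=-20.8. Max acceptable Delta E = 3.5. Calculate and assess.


dL = -4.2, da = 2.9, db = -4.9
dE = sqrt((-4.2)^2 + (2.9)^2 + (-4.9)^2) = 7.08
Max = 3.5
Passes: No


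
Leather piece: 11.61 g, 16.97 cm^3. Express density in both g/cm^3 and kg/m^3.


0.684 g/cm^3
684 kg/m^3


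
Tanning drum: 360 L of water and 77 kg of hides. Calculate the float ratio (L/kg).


Float ratio = water / hide weight
Ratio = 360 / 77 = 4.7


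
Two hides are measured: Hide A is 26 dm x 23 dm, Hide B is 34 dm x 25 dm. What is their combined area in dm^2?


Hide A area = 26 x 23 = 598 dm^2
Hide B area = 34 x 25 = 850 dm^2
Total = 598 + 850 = 1448 dm^2


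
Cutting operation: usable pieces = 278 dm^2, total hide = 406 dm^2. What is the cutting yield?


Yield = usable / total x 100
Yield = 278 / 406 x 100 = 68.5%


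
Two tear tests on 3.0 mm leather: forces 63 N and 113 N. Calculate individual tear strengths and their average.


Tear 1 = 63 / 3.0 = 21.0 N/mm
Tear 2 = 113 / 3.0 = 37.7 N/mm
Average = (21.0 + 37.7) / 2 = 29.4 N/mm


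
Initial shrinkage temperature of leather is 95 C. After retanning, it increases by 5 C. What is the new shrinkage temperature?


100 C

New Ts = 95 + 5 = 100 C


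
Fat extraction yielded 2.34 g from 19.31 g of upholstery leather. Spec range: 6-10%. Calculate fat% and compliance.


Fat% = 2.34 / 19.31 x 100 = 12.1%
Spec range: 6-10%
Compliant: No


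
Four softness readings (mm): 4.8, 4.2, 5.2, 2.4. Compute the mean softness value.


Sum = 4.8 + 4.2 + 5.2 + 2.4
Mean = 16.6 / 4 = 4.15 mm


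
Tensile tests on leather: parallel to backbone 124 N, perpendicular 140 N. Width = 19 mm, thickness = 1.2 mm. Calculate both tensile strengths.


Area = 19 x 1.2 = 22.8 mm^2
TS (parallel) = 124 / 22.8 = 5.44 N/mm^2
TS (perpendicular) = 140 / 22.8 = 6.14 N/mm^2


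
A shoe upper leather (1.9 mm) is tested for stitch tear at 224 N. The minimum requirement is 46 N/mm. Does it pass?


STS = 117.9 N/mm
Passes: Yes


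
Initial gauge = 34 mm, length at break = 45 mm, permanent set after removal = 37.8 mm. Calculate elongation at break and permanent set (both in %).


Elongation at break = (45 - 34) / 34 x 100 = 32.4%
Permanent set = (37.8 - 34) / 34 x 100 = 11.2%


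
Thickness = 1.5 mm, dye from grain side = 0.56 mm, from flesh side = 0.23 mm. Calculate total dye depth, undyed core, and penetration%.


Total dyed = 0.79 mm
Undyed core = 0.71 mm
Penetration = 52.7%

Total dyed = 0.56 + 0.23 = 0.79 mm
Undyed core = 1.5 - 0.79 = 0.71 mm
Penetration = 0.79 / 1.5 x 100 = 52.7%


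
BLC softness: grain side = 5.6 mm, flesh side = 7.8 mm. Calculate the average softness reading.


6.70 mm

Average = (5.6 + 7.8) / 2
Average = 6.70 mm


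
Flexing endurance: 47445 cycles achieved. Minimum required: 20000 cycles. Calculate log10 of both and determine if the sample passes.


log10(47445) = 4.68
log10(20000) = 4.30
Passes: Yes


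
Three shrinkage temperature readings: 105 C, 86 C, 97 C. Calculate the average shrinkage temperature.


96.0 C

Average = (105 + 86 + 97) / 3
Average = 288 / 3 = 96.0 C


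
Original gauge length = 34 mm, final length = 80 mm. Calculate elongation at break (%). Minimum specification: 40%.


Extension = 80 - 34 = 46 mm
Elongation = 46 / 34 x 100 = 135.3%
Minimum required: 40%
Meets specification: Yes


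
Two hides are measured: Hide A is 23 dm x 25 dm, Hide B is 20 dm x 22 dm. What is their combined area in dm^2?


Hide A area = 23 x 25 = 575 dm^2
Hide B area = 20 x 22 = 440 dm^2
Total = 575 + 440 = 1015 dm^2


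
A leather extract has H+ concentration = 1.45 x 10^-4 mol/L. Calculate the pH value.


pH = -log10[H+]
pH = -log10(1.45 x 10^-4) = 3.84


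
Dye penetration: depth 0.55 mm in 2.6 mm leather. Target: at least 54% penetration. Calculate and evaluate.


Penetration = 21.2%
Meets target: No


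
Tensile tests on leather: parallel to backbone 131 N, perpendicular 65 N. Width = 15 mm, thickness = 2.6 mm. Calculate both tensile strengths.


Parallel = 3.36 N/mm^2
Perpendicular = 1.67 N/mm^2


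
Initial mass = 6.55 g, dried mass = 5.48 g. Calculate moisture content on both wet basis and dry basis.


Moisture lost = 6.55 - 5.48 = 1.07 g
Wet basis MC = 1.07 / 6.55 x 100 = 16.3%
Dry basis MC = 1.07 / 5.48 x 100 = 19.5%


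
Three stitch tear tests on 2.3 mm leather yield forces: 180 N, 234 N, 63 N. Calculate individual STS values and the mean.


STS1 = 78.3 N/mm
STS2 = 101.7 N/mm
STS3 = 27.4 N/mm
Mean = 69.1 N/mm

STS1 = 180 / 2.3 = 78.3 N/mm
STS2 = 234 / 2.3 = 101.7 N/mm
STS3 = 63 / 2.3 = 27.4 N/mm
Mean = (78.3 + 101.7 + 27.4) / 3 = 69.1 N/mm


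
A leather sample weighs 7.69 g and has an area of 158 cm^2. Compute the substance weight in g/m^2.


Substance weight = mass / area x 10000
SW = 7.69 / 158 x 10000
SW = 486.7 g/m^2


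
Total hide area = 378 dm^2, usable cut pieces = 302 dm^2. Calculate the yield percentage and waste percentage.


Yield = 302 / 378 x 100 = 79.9%
Waste = 378 - 302 = 76 dm^2
Waste% = 100 - 79.9 = 20.1%


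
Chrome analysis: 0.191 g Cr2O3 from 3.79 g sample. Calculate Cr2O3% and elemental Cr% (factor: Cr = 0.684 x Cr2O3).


Cr2O3 = 5.04%
Cr = 3.45%

Cr2O3% = 0.191 / 3.79 x 100 = 5.04%
Cr% = 5.04 x 0.684 = 3.45%


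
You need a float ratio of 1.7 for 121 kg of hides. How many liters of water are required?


Water = hide weight x target ratio
Water = 121 x 1.7 = 205.7 L


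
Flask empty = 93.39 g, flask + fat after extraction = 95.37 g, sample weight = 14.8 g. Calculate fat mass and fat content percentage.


Fat mass = 95.37 - 93.39 = 1.98 g
Fat% = 1.98 / 14.8 x 100 = 13.4%


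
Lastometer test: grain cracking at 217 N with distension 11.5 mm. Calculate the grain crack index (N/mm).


18.9 N/mm

Grain crack index = force / distension
Index = 217 / 11.5 = 18.9 N/mm


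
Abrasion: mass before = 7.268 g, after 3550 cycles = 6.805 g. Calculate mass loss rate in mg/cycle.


Mass loss = 7.268 - 6.805 = 0.463 g
Rate = 0.463 / 3550 x 1000 = 0.130 mg/cycle


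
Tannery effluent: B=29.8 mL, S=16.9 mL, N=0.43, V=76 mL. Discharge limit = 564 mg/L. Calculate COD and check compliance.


COD = 583.9 mg/L
Compliant: No

COD = (29.8 - 16.9) x 0.43 x 8000 / 76 = 583.9 mg/L
Limit: 564 mg/L
Compliant: No


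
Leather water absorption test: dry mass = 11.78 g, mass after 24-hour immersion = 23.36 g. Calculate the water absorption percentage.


98.3%


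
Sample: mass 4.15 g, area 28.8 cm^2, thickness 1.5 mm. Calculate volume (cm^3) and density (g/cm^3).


Thickness in cm = 1.5 / 10 = 0.15 cm
Volume = 28.8 x 0.15 = 4.320 cm^3
Density = 4.15 / 4.320 = 0.961 g/cm^3


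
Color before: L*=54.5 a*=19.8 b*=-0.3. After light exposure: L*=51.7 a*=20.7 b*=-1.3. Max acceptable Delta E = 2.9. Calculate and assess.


dL = -2.8, da = 0.9, db = -1.0
dE = sqrt((-2.8)^2 + (0.9)^2 + (-1.0)^2) = 3.11
Max = 2.9
Passes: No


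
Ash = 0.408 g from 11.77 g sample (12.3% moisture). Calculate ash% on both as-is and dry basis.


As-is ash = 3.47%
Dry-basis ash = 3.95%


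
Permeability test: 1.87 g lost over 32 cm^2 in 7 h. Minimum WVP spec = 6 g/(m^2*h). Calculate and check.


WVP = 83.48 g/(m^2*h)
Meets specification: Yes


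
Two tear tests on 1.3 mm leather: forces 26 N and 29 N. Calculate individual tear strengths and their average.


Tear 1 = 20.0 N/mm
Tear 2 = 22.3 N/mm
Average = 21.2 N/mm


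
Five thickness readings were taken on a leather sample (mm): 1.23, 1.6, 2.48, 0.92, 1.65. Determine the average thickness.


Sum = 1.23 + 1.6 + 2.48 + 0.92 + 1.65 = 7.88
Average = 7.88 / 5 = 1.58 mm


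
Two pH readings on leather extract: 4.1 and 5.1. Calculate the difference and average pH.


Difference = 1.0
Average pH = 4.60

Difference = |4.1 - 5.1| = 1.0
Average = (4.1 + 5.1) / 2 = 4.60


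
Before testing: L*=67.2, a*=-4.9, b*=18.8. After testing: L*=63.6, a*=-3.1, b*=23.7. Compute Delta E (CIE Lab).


dL = 63.6 - 67.2 = -3.6
da = -3.1 - (-4.9) = 1.8
db = 23.7 - 18.8 = 4.9
dE = sqrt((-3.6)^2 + (1.8)^2 + (4.9)^2) = 6.34


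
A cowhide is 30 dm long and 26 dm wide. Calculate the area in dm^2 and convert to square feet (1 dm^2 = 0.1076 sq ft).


780 dm^2
83.93 sq ft


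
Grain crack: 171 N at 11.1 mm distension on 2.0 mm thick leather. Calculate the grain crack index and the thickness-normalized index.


Crack index = 15.4 N/mm
Normalized index = 7.7 N/mm per mm

Crack index = 171 / 11.1 = 15.4 N/mm
Normalized = 15.4 / 2.0 = 7.7 N/mm per mm


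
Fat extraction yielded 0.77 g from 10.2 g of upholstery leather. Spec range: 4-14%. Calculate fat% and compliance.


Fat content = 7.5%
Compliant: Yes

Fat% = 0.77 / 10.2 x 100 = 7.5%
Spec range: 4-14%
Compliant: Yes


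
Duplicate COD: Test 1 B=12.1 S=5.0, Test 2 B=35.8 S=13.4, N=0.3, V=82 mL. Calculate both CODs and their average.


COD1 = 207.8 mg/L
COD2 = 655.6 mg/L
Average = 431.7 mg/L

COD1 = (12.1 - 5.0) x 0.3 x 8000 / 82 = 207.8 mg/L
COD2 = (35.8 - 13.4) x 0.3 x 8000 / 82 = 655.6 mg/L
Average = (207.8 + 655.6) / 2 = 431.7 mg/L


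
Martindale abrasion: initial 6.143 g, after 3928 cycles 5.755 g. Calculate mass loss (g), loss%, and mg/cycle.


Mass loss = 0.388 g
Loss = 6.32%
Rate = 0.099 mg/cycle

Loss = 6.143 - 5.755 = 0.388 g
Loss% = 0.388 / 6.143 x 100 = 6.32%
Rate = 0.388 / 3928 x 1000 = 0.099 mg/cycle


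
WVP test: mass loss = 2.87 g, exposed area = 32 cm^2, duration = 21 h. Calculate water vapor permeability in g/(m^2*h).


WVP = mass_loss / (area x time) x 10000
WVP = 2.87 / (32 x 21) x 10000
WVP = 2.87 / 672 x 10000 = 42.71 g/(m^2*h)


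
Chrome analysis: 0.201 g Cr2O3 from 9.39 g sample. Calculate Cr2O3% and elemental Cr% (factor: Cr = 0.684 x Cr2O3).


Cr2O3% = 0.201 / 9.39 x 100 = 2.14%
Cr% = 2.14 x 0.684 = 1.46%


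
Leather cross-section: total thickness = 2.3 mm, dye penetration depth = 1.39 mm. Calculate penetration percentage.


Penetration% = 1.39 / 2.3 x 100
Penetration = 60.4%


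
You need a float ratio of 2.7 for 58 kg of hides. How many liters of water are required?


Water = hide weight x target ratio
Water = 58 x 2.7 = 156.6 L


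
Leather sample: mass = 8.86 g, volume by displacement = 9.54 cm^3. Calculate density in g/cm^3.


0.929 g/cm^3

Density = mass / volume
Density = 8.86 / 9.54 = 0.929 g/cm^3


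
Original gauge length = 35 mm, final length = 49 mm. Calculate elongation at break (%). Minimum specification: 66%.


Elongation = 40.0%
Meets spec: No

Extension = 49 - 35 = 14 mm
Elongation = 14 / 35 x 100 = 40.0%
Minimum required: 66%
Meets specification: No


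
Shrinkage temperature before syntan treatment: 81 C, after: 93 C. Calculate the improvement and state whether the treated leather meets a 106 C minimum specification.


Improvement = 93 - 81 = 12 C
Spec check: 93 C >= 106 C? No


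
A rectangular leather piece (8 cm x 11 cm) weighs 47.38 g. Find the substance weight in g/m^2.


5384.1 g/m^2

Area = 8 x 11 = 88 cm^2
SW = 47.38 / 88 x 10000 = 5384.1 g/m^2


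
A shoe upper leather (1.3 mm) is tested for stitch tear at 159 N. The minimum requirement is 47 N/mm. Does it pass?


STS = 159 / 1.3 = 122.3 N/mm
Minimum required: 47 N/mm
Passes: Yes


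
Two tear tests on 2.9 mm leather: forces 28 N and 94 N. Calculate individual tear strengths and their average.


Tear 1 = 28 / 2.9 = 9.7 N/mm
Tear 2 = 94 / 2.9 = 32.4 N/mm
Average = (9.7 + 32.4) / 2 = 21.1 N/mm


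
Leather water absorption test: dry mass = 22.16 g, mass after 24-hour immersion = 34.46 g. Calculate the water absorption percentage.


55.5%

Water absorbed = 34.46 - 22.16 = 12.30 g
WA% = 12.30 / 22.16 x 100 = 55.5%


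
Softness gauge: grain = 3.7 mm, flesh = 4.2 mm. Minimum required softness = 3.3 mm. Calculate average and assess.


Average = (3.7 + 4.2) / 2 = 3.95 mm
Minimum = 3.3 mm
Meets requirement: Yes


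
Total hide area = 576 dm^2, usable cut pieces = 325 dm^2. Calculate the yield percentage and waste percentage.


Yield = 325 / 576 x 100 = 56.4%
Waste = 576 - 325 = 251 dm^2
Waste% = 100 - 56.4 = 43.6%


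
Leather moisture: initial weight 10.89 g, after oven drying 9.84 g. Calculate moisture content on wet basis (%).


Moisture = 10.89 - 9.84 = 1.05 g
MC = 1.05 / 10.89 x 100 = 9.6%


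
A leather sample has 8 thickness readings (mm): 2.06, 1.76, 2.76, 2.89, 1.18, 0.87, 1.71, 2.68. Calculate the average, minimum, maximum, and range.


Average = 1.99 mm
Min = 0.87 mm
Max = 2.89 mm
Range = 2.02 mm

Sum = 15.91
Average = 15.91 / 8 = 1.99 mm
Minimum = 0.87 mm
Maximum = 2.89 mm
Range = 2.89 - 0.87 = 2.02 mm


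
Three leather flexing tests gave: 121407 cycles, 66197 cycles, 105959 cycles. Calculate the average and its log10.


Average = 97854 cycles
log10 = 4.99

Average = (121407 + 66197 + 105959) / 3 = 97854 cycles
log10(97854) = 4.99


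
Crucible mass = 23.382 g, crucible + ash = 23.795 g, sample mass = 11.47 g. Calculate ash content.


Ash mass = 0.413 g
Ash content = 3.60%

Ash mass = 23.795 - 23.382 = 0.413 g
Ash% = 0.413 / 11.47 x 100 = 3.60%


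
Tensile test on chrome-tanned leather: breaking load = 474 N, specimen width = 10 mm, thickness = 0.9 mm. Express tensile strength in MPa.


Cross-section = 10 x 0.9 = 9.0 mm^2
TS = 474 / 9.0 = 52.67 MPa
(1 N/mm^2 = 1 MPa)


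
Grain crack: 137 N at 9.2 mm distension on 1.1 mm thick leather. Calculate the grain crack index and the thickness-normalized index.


Crack index = 14.9 N/mm
Normalized index = 13.5 N/mm per mm


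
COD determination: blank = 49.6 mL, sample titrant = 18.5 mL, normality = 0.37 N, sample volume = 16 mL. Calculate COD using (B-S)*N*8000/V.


5753.5 mg/L

COD = (49.6 - 18.5) x 0.37 x 8000 / 16
COD = 31.1 x 0.37 x 8000 / 16
COD = 5753.5 mg/L


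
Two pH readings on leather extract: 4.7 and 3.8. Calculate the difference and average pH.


Difference = |4.7 - 3.8| = 0.9
Average = (4.7 + 3.8) / 2 = 4.25


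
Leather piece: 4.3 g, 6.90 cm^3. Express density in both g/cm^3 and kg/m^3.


Density = 4.3 / 6.90 = 0.623 g/cm^3
Convert: 0.623 x 1000 = 623 kg/m^3


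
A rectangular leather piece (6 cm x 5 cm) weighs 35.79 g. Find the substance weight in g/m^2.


Area = 6 x 5 = 30 cm^2
SW = 35.79 / 30 x 10000 = 11930.0 g/m^2


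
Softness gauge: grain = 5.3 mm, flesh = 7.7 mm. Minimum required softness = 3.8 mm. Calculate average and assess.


Average softness = 6.50 mm
Meets requirement: Yes

Average = (5.3 + 7.7) / 2 = 6.50 mm
Minimum = 3.8 mm
Meets requirement: Yes
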